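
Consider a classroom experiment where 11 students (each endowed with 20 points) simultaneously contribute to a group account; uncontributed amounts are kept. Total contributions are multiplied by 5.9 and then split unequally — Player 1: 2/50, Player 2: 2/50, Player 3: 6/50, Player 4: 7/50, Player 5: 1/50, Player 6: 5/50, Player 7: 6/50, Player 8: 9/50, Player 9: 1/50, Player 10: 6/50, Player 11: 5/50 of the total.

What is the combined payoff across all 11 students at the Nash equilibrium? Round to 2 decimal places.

Each unit j contributes comes back to j as 5.9 × (j's share), so j prefers to contribute only if that share exceeds 1/5.9 = 0.1695; otherwise keeping the unit dominates.
The only share above 0.1695 is Player 8's 9/50, contributing 20; the remaining 10 contribute 0. Total contributed: 20.
The group account pays out 5.9 × 20 = 118.00 in total (split across the unequal shares, but the aggregate is all that matters for the group sum).
The 10 free-riders keep 20 each, adding 200. Group total = 200 + 118.00 = 318.00.

318.00 points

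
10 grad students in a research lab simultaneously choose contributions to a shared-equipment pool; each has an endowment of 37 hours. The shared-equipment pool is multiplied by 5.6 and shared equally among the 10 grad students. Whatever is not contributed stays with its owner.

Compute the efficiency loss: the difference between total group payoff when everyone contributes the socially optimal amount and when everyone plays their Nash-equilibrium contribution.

Each contributed unit returns 5.6/10 = 0.5600 to its contributor — below 1 — so contributing 0 is dominant for every player. At the Nash equilibrium everyone keeps their 37, and the group total is 10 × 37 = 370.
Each contributed unit returns 5.600 to the group as a whole (0.5600 to each of 10 players), which exceeds 1, so the social optimum is full contribution: group total = 5.600 × 370 = 2072.00.
Efficiency loss = 2072.00 − 370 = 1702.00.

1702.00 hours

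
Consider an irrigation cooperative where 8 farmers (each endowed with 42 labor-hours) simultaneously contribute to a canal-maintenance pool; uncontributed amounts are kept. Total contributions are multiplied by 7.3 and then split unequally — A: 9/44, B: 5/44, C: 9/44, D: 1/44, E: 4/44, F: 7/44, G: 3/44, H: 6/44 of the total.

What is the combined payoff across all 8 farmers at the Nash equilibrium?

Player j's private return per contributed unit is 7.3 × (j's share). Contributing is weakly dominant for j when that share is at least 1/7.3 = 0.1370, and contributing 0 is dominant otherwise.
The shares above 0.1370 belong to A, C and F, contributing 42 each; the remaining 5 contribute 0. Total contributed: 126.
The canal-maintenance pool pays out 7.3 × 126 = 919.80 in total (split across the unequal shares, but the aggregate is all that matters for the group sum).
The 5 free-riders keep 42 each, adding 210. Group total = 210 + 919.80 = 1129.80.

1129.80 labor-hours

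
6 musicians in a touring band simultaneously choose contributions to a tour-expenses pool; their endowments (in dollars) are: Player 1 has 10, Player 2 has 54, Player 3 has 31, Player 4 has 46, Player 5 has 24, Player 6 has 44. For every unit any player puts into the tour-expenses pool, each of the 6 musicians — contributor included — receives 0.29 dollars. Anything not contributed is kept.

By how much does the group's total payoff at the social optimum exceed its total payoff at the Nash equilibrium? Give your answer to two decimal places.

The private return per contributed unit is 0.29 < 1 for everyone, so the Nash equilibrium is zero contribution and the group total is Σ E_j = 10 + 54 + 31 + 46 + 24 + 44 = 209.
Each contributed unit returns 1.740 to the group, so the social optimum is full contribution by everyone: group total = 1.740 × 209 = 363.66.
Efficiency loss = (1.740 − 1) × 209 = 154.66.

154.66 dollars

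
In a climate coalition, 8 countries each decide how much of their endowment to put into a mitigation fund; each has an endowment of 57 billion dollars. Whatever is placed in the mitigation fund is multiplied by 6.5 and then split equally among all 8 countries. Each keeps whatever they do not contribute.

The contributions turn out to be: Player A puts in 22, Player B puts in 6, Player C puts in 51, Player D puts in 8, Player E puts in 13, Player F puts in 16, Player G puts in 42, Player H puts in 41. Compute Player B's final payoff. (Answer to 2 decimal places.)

212.69 billion dollars

Total contributed: 22 + 6 + 51 + 8 + 13 + 16 + 42 + 41 = 199.
Each receives 6.5 × 199 / 8 = 161.69 from the mitigation fund.
Player B keeps 57 − 6 = 51, so Player B's payoff is 51 + 161.69 = 212.69.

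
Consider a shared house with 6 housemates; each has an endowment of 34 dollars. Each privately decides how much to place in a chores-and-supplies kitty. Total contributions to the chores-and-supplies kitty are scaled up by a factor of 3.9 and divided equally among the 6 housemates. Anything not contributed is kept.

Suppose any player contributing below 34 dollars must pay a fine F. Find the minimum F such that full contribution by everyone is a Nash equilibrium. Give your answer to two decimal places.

11.90 dollars

Given the others contribute fully, the best deviation is to contribute 0 (any partial contribution still incurs the fine and gives up units whose private return 0.6500 is below 1).
Deviating from 34 to 0 saves 34 dollars but forfeits the deviator's share of the drop in the chores-and-supplies kitty: 3.9/6 × 34 = 22.10.
So the deviation gain is 34 − 22.10 = 11.90, and the fine must be at least 11.90 dollars to wipe it out.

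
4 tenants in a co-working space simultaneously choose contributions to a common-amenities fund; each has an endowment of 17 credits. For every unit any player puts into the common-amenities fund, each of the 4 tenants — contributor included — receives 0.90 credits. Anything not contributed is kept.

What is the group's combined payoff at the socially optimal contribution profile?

244.80 credits

Each contributed unit returns 3.600 to the group as a whole (0.90 to each of 4 players), which exceeds 1, so the social optimum is full contribution: group total = 3.600 × 68 = 244.80.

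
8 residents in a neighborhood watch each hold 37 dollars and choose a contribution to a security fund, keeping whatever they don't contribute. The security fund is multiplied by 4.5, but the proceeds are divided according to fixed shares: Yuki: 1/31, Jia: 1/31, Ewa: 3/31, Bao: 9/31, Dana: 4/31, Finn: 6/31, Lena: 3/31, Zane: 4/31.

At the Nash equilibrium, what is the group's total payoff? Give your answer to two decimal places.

Each unit j contributes comes back to j as 4.5 × (j's share), so j prefers to contribute only if that share exceeds 1/4.5 = 0.2222; otherwise keeping the unit dominates.
The only share above 0.2222 is Bao's 9/31, contributing 37; the remaining 7 contribute 0. Total contributed: 37.
The security fund pays out 4.5 × 37 = 166.50 in total (split across the unequal shares, but the aggregate is all that matters for the group sum).
The 7 free-riders keep 37 each, adding 259. Group total = 259 + 166.50 = 425.50.

425.50 dollars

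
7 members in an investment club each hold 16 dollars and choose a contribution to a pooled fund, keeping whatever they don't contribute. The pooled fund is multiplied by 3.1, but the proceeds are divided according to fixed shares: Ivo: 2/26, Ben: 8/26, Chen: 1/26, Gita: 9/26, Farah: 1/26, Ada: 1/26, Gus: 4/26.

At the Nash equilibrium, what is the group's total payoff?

145.60 dollars

Player j's private return per contributed unit is 3.1 × (j's share). Contributing is weakly dominant for j when that share is at least 1/3.1 = 0.3226, and contributing 0 is dominant otherwise.
Only Gita (9/26) clears that bar, contributing 16; the remaining 6 contribute 0. Total contributed: 16.
The pooled fund pays out 3.1 × 16 = 49.60 in total (split across the unequal shares, but the aggregate is all that matters for the group sum).
The 6 free-riders keep 16 each, adding 96. Group total = 96 + 49.60 = 145.60.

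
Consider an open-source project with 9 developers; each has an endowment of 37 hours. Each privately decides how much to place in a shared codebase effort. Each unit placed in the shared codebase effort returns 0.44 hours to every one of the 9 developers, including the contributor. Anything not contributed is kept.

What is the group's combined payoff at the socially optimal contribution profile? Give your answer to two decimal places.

Each contributed unit returns 3.960 to the group as a whole (0.44 to each of 9 players), which exceeds 1, so the social optimum is full contribution: group total = 3.960 × 333 = 1318.68.

1318.68 hours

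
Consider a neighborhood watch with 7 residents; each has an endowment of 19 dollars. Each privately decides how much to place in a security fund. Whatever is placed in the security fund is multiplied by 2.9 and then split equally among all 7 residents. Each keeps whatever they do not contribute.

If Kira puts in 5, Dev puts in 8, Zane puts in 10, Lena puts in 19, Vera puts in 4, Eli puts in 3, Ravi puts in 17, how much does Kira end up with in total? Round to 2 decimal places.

Total contributed: 5 + 8 + 10 + 19 + 4 + 3 + 17 = 66.
Each receives 2.9 × 66 / 7 = 27.34 from the security fund.
Kira keeps 19 − 5 = 14, so Kira's payoff is 14 + 27.34 = 41.34.

41.34 dollars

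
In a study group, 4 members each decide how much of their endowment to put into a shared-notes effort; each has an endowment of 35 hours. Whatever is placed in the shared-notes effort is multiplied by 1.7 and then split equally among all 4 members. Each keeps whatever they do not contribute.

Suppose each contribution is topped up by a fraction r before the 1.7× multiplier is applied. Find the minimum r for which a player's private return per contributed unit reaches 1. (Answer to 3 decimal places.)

With matching at rate r, one contributed unit becomes (1 + r) in the shared-notes effort and returns 1.7 × (1 + r) / 4 to the contributor.
Setting this equal to 1: 1 + r = 4/1.7 = 2.3529.
So the minimum matching rate is r = 2.3529 − 1 = 1.353.

1.353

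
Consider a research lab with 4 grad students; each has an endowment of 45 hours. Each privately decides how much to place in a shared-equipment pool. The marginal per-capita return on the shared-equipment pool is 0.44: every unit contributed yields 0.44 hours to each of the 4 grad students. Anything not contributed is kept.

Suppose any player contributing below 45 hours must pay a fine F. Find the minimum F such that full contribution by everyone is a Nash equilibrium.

Given the others contribute fully, the best deviation is to contribute 0 (any partial contribution still incurs the fine and gives up units whose private return 0.44 is below 1).
Deviating from 45 to 0 saves 45 hours but forfeits the deviator's share of the drop in the shared-equipment pool: 0.44 × 45 = 19.80.
So the deviation gain is 45 − 19.80 = 25.20, and the fine must be at least 25.20 hours to wipe it out.

25.20 hours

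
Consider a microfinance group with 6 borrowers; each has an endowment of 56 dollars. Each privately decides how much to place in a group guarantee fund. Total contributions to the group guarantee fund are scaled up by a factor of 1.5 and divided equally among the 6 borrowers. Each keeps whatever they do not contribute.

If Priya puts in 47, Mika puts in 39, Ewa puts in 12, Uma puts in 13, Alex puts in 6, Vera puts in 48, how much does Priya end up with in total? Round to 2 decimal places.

Total contributed: 47 + 39 + 12 + 13 + 6 + 48 = 165.
Each receives 1.5 × 165 / 6 = 41.25 from the group guarantee fund.
Priya keeps 56 − 47 = 9, so Priya's payoff is 9 + 41.25 = 50.25.

50.25 dollars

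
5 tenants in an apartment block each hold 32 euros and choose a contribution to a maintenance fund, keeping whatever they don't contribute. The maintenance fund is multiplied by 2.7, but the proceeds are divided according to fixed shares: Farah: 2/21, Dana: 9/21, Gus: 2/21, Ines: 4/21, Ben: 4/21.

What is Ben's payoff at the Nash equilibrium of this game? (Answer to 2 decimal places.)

Each unit j contributes comes back to j as 2.7 × (j's share), so j prefers to contribute only if that share exceeds 1/2.7 = 0.3704; otherwise keeping the unit dominates.
Dana alone (share 9/21) is above the threshold, contributing 32; the remaining 4 contribute 0. Total contributed: 32.
Ben keeps 32 and receives 2.7 × 32 × 4/21 = 16.46 from the maintenance fund, for a payoff of 48.46.

48.46 euros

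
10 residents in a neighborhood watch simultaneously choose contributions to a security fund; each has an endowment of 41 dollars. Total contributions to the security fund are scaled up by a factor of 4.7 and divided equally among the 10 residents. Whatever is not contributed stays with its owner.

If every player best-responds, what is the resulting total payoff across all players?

Each contributed unit returns 4.7/10 = 0.4700 to its contributor — below 1 — so contributing 0 is dominant for every player. At the Nash equilibrium everyone keeps their 41, and the group total is 10 × 41 = 410.

410.00 dollars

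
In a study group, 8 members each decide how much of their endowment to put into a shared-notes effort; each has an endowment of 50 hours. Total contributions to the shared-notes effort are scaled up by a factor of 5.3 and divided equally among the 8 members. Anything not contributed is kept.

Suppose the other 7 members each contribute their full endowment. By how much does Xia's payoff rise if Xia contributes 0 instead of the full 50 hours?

16.88 hours

Switching from a contribution of 50 to 0 lets Xia keep an extra 50 hours, but lowers the shared-notes effort by 50, which costs Xia their own share of that drop: 5.3/8 × 50 = 33.12.
Net gain = 50 − 33.12 = 16.88. The private return per contributed unit (0.6625) is below 1, so free-riding is indeed the best response regardless of what the others do.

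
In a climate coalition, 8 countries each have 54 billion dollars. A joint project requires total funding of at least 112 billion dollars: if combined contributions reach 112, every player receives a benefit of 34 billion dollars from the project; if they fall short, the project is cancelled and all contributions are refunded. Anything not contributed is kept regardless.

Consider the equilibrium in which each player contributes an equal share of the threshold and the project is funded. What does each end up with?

74 billion dollars

Equal share of the threshold: 112/8 = 14.
At this profile no one gains by cutting their contribution: any cut drops the total below 112, the project is cancelled, contributions are refunded, and the deviator ends with 54, which is less than 54 − 14 + 34 = 74. Contributing more than 14 just wastes the excess. So contributing exactly 14 is a best response.
Each player's payoff: 54 − 14 + 34 = 74.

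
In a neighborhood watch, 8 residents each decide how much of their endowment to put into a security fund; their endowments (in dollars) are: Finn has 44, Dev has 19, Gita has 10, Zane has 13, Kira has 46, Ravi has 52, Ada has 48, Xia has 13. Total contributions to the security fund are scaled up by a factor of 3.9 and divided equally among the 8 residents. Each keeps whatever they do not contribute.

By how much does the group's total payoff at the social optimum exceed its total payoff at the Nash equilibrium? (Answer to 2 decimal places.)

710.50 dollars

The private return per contributed unit is 3.9/8 = 0.4875 < 1 for every player regardless of endowment, so the Nash equilibrium is zero contribution and the group total is Σ E_j = 44 + 19 + 10 + 13 + 46 + 52 + 48 + 13 = 245.
Each contributed unit returns 3.900 to the group, so the social optimum is full contribution by everyone: group total = 3.900 × 245 = 955.50.
Efficiency loss = (3.900 − 1) × 245 = 710.50.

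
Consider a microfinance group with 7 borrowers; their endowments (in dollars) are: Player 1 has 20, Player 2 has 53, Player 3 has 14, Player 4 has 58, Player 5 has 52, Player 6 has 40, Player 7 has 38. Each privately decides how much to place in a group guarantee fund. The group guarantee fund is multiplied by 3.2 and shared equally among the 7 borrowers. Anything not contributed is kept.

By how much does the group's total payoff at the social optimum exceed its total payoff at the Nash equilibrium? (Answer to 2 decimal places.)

605.00 dollars

The private return per contributed unit is 3.2/7 = 0.4571 < 1 for every player regardless of endowment, so the Nash equilibrium is zero contribution and the group total is Σ E_j = 20 + 53 + 14 + 58 + 52 + 40 + 38 = 275.
Each contributed unit returns 3.200 to the group, so the social optimum is full contribution by everyone: group total = 3.200 × 275 = 880.00.
Efficiency loss = (3.200 − 1) × 275 = 605.00.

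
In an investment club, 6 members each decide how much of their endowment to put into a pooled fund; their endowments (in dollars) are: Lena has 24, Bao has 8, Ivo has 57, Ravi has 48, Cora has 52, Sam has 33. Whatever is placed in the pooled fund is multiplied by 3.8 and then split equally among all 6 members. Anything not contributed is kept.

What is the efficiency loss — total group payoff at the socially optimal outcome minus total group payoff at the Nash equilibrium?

621.60 dollars

The private return per contributed unit is 3.8/6 = 0.6333 < 1 for every player regardless of endowment, so the Nash equilibrium is zero contribution and the group total is Σ E_j = 24 + 8 + 57 + 48 + 52 + 33 = 222.
Each contributed unit returns 3.800 to the group, so the social optimum is full contribution by everyone: group total = 3.800 × 222 = 843.60.
Efficiency loss = (3.800 − 1) × 222 = 621.60.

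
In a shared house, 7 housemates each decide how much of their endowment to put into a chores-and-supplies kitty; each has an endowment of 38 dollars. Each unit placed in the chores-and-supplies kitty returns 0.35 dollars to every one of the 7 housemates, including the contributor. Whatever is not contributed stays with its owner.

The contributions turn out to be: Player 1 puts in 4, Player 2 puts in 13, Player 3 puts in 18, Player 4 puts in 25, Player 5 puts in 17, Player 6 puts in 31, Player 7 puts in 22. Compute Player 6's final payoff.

Total contributed: 4 + 13 + 18 + 25 + 17 + 31 + 22 = 130.
Each receives 0.35 × 130 = 45.50 from the chores-and-supplies kitty.
Player 6 keeps 38 − 31 = 7, so Player 6's payoff is 7 + 45.50 = 52.50.

52.50 dollars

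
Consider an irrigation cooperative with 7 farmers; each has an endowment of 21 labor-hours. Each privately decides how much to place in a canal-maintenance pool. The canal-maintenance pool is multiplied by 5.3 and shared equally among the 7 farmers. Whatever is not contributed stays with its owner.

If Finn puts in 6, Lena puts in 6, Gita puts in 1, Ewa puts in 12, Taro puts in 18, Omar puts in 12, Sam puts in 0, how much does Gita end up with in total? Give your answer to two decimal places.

61.64 labor-hours

Total contributed: 6 + 6 + 1 + 12 + 18 + 12 + 0 = 55.
Each receives 5.3 × 55 / 7 = 41.64 from the canal-maintenance pool.
Gita keeps 21 − 1 = 20, so Gita's payoff is 20 + 41.64 = 61.64.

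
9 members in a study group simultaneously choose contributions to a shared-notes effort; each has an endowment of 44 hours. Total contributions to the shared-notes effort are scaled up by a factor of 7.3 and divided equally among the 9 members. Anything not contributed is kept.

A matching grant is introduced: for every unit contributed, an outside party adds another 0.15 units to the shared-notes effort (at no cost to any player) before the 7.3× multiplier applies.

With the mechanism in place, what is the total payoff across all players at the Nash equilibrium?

The effective private return is 7.3 × 1.15 / 9 = 0.9328, which is still under 1, so the mechanism doesn't change anyone's dominant strategy: zero contribution.
At the Nash equilibrium no one contributes; group total payoff = 9 × 44 = 396.

396.00 hours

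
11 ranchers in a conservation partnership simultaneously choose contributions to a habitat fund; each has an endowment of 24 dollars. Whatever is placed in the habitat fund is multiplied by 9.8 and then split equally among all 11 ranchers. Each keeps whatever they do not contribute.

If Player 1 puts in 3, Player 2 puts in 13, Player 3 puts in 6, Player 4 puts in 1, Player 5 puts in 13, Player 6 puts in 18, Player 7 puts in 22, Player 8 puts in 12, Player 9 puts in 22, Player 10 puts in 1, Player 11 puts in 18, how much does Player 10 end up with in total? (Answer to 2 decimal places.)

137.93 dollars

Total contributed: 3 + 13 + 6 + 1 + 13 + 18 + 22 + 12 + 22 + 1 + 18 = 129.
Each receives 9.8 × 129 / 11 = 114.93 from the habitat fund.
Player 10 keeps 24 − 1 = 23, so Player 10's payoff is 23 + 114.93 = 137.93.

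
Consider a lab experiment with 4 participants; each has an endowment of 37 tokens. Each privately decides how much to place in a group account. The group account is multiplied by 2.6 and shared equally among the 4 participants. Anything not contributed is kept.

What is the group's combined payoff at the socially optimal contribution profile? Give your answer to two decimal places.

384.80 tokens

Each contributed unit returns 2.600 to the group as a whole (0.6500 to each of 4 players), which exceeds 1, so the social optimum is full contribution: group total = 2.600 × 148 = 384.80.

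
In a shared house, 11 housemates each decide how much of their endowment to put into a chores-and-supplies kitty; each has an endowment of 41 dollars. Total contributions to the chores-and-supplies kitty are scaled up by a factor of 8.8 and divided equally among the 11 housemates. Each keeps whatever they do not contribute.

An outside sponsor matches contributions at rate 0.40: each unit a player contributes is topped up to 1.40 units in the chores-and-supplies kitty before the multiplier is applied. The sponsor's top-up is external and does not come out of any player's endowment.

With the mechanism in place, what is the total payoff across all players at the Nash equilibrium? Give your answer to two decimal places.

Under the mechanism each unit contributed yields 8.8 × 1.40 / 11 = 1.1200 back to its contributor per unit of net cost, which exceeds 1, making full contribution the dominant choice for everyone.
At the Nash equilibrium everyone contributes 41. Group total payoff = 8.8 × 1.40 × 451 = 5556.32.

5556.32 dollars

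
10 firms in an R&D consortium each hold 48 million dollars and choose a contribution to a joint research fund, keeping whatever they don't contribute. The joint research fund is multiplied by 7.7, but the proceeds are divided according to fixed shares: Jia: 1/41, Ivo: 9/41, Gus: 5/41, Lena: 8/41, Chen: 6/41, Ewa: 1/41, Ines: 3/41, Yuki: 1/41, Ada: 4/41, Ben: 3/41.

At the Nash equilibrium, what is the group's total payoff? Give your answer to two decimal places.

For player j, contributing a unit is worthwhile iff 7.7 × (j's share) ≥ 1, i.e. iff j's share is at least 0.1299.
The shares above 0.1299 belong to Ivo, Lena and Chen, contributing 48 each; the remaining 7 contribute 0. Total contributed: 144.
The joint research fund pays out 7.7 × 144 = 1108.80 in total (split across the unequal shares, but the aggregate is all that matters for the group sum).
The 7 free-riders keep 48 each, adding 336. Group total = 336 + 1108.80 = 1444.80.

1444.80 million dollars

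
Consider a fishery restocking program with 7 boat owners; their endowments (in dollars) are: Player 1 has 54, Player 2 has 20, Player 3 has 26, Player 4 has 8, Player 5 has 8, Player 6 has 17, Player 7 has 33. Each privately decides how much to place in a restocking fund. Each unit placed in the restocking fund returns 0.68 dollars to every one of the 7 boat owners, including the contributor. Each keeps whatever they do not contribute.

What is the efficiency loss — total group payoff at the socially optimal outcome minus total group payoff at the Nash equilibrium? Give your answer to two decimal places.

The private return per contributed unit is 0.68 < 1 for everyone, so the Nash equilibrium is zero contribution and the group total is Σ E_j = 54 + 20 + 26 + 8 + 8 + 17 + 33 = 166.
Each contributed unit returns 4.760 to the group, so the social optimum is full contribution by everyone: group total = 4.760 × 166 = 790.16.
Efficiency loss = (4.760 − 1) × 166 = 624.16.

624.16 dollars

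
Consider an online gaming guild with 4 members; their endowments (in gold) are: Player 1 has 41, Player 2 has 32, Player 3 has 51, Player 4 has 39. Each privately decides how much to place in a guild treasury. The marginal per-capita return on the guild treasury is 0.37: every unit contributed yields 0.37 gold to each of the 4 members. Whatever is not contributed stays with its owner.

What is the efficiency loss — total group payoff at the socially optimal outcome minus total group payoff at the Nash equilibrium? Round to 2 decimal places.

78.24 gold

The private return per contributed unit is 0.37 < 1 for everyone, so the Nash equilibrium is zero contribution and the group total is Σ E_j = 41 + 32 + 51 + 39 = 163.
Each contributed unit returns 1.480 to the group, so the social optimum is full contribution by everyone: group total = 1.480 × 163 = 241.24.
Efficiency loss = (1.480 − 1) × 163 = 78.24.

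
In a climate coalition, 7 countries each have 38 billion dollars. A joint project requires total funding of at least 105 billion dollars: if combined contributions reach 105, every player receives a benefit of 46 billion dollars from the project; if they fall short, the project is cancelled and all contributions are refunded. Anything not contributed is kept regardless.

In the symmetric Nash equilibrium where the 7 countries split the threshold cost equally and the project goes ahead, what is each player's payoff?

Equal share of the threshold: 105/7 = 15.
At this profile no one gains by cutting their contribution: any cut drops the total below 105, the project is cancelled, contributions are refunded, and the deviator ends with 38, which is less than 38 − 15 + 46 = 69. Contributing more than 15 just wastes the excess. So contributing exactly 15 is a best response.
Each player's payoff: 38 − 15 + 46 = 69.

69 billion dollars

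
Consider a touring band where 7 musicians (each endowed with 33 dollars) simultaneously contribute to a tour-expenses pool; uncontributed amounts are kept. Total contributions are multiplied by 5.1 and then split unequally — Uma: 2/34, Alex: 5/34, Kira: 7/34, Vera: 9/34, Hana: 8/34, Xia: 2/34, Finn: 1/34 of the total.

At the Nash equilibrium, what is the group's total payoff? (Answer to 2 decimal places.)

636.90 dollars

Each unit j contributes comes back to j as 5.1 × (j's share), so j prefers to contribute only if that share exceeds 1/5.1 = 0.1961; otherwise keeping the unit dominates.
The shares above 0.1961 belong to Kira, Vera and Hana, contributing 33 each; the remaining 4 contribute 0. Total contributed: 99.
The tour-expenses pool pays out 5.1 × 99 = 504.90 in total (split across the unequal shares, but the aggregate is all that matters for the group sum).
The 4 free-riders keep 33 each, adding 132. Group total = 132 + 504.90 = 636.90.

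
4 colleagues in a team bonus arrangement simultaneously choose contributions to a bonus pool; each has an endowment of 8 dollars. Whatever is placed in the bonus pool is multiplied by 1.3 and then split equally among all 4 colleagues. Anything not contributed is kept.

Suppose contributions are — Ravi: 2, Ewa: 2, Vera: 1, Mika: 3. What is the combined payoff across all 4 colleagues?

34.40 dollars

Total contributed: 2 + 2 + 1 + 3 = 8; total kept: 4 × 8 − 8 = 24.
The bonus pool pays out 1.3 × 8 = 10.40 in aggregate.
Group total = 24 + 10.40 = 34.40.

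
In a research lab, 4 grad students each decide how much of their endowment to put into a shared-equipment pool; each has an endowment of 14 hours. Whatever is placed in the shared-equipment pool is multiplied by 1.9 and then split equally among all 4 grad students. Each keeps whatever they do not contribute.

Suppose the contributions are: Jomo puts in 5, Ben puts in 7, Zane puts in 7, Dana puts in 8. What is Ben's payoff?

19.83 hours

Total contributed: 5 + 7 + 7 + 8 = 27.
Each receives 1.9 × 27 / 4 = 12.83 from the shared-equipment pool.
Ben keeps 14 − 7 = 7, so Ben's payoff is 7 + 12.83 = 19.83.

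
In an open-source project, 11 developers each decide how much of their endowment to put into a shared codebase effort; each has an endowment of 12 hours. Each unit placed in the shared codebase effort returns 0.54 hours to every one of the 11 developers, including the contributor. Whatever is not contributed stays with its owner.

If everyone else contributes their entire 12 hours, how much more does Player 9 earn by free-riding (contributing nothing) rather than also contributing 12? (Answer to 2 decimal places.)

Switching from a contribution of 12 to 0 lets Player 9 keep an extra 12 hours, but lowers the shared codebase effort by 12, which costs Player 9 their own share of that drop: 0.54 × 12 = 6.48.
Net gain = 12 − 6.48 = 5.52. The private return per contributed unit (0.54) is below 1, so free-riding is indeed the best response regardless of what the others do.

5.52 hours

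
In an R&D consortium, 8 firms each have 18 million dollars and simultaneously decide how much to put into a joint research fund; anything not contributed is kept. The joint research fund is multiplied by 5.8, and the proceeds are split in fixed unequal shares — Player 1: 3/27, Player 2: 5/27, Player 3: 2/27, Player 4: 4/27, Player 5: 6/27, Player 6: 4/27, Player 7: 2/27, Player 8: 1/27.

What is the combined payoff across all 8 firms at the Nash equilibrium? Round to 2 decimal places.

Player j's private return per contributed unit is 5.8 × (j's share). Contributing is weakly dominant for j when that share is at least 1/5.8 = 0.1724, and contributing 0 is dominant otherwise.
The shares above 0.1724 belong to Player 2 and Player 5, contributing 18 each; the remaining 6 contribute 0. Total contributed: 36.
The joint research fund pays out 5.8 × 36 = 208.80 in total (split across the unequal shares, but the aggregate is all that matters for the group sum).
The 6 free-riders keep 18 each, adding 108. Group total = 108 + 208.80 = 316.80.

316.80 million dollars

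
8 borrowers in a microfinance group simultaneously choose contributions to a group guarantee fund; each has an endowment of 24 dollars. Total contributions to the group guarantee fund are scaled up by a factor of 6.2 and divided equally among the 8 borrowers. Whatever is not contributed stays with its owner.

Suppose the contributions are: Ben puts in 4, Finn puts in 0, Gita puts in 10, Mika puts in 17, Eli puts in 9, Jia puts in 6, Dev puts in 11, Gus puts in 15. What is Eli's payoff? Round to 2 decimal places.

70.80 dollars

Total contributed: 4 + 0 + 10 + 17 + 9 + 6 + 11 + 15 = 72.
Each receives 6.2 × 72 / 8 = 55.80 from the group guarantee fund.
Eli keeps 24 − 9 = 15, so Eli's payoff is 15 + 55.80 = 70.80.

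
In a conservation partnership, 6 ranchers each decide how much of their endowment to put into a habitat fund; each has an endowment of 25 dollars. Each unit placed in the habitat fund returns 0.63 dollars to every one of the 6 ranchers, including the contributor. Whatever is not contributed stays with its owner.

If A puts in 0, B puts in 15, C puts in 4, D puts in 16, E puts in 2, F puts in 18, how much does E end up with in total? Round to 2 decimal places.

Total contributed: 0 + 15 + 4 + 16 + 2 + 18 = 55.
Each receives 0.63 × 55 = 34.65 from the habitat fund.
E keeps 25 − 2 = 23, so E's payoff is 23 + 34.65 = 57.65.

57.65 dollars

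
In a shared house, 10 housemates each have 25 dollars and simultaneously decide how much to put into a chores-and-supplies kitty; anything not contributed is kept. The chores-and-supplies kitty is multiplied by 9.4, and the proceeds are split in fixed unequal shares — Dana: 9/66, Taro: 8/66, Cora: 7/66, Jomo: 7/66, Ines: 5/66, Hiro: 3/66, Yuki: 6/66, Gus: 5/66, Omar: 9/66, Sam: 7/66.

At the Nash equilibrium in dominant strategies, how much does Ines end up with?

Player j's private return per contributed unit is 9.4 × (j's share). Contributing is weakly dominant for j when that share is at least 1/9.4 = 0.1064, and contributing 0 is dominant otherwise.
Dana, Taro and Omar clear that bar, contributing 25 each; the remaining 7 contribute 0. Total contributed: 75.
Ines keeps 25 and receives 9.4 × 75 × 5/66 = 53.41 from the chores-and-supplies kitty, for a payoff of 78.41.

78.41 dollars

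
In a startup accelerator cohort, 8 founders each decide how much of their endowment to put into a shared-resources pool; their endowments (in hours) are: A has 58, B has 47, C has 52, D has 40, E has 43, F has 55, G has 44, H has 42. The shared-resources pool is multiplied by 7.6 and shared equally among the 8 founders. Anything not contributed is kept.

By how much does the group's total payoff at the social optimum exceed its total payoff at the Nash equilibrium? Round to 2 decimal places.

2514.60 hours

The private return per contributed unit is 7.6/8 = 0.9500 < 1 for every player regardless of endowment, so the Nash equilibrium is zero contribution and the group total is Σ E_j = 58 + 47 + 52 + 40 + 43 + 55 + 44 + 42 = 381.
Each contributed unit returns 7.600 to the group, so the social optimum is full contribution by everyone: group total = 7.600 × 381 = 2895.60.
Efficiency loss = (7.600 − 1) × 381 = 2514.60.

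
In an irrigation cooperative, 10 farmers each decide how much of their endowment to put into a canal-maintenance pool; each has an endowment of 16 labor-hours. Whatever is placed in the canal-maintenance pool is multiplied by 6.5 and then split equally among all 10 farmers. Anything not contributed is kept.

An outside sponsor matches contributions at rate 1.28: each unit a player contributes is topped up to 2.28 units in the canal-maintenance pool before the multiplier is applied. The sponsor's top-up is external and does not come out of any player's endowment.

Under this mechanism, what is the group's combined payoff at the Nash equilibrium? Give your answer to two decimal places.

With the mechanism, a contributed unit returns 6.5 × 2.28 / 10 = 1.4820 per unit of net cost to the contributor — now above 1 — so contributing fully is weakly dominant for every player.
So the Nash equilibrium is full contribution by all 10; the group earns 6.5 × 2.28 × 160 = 2371.20.

2371.20 labor-hours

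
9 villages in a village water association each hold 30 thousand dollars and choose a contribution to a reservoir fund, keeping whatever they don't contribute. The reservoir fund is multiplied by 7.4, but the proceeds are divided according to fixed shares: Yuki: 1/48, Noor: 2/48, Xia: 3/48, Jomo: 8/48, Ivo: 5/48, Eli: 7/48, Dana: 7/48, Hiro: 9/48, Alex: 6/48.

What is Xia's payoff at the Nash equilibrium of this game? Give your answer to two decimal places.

For player j, contributing a unit is worthwhile iff 7.4 × (j's share) ≥ 1, i.e. iff j's share is at least 0.1351.
Jomo, Eli, Dana and Hiro clear that bar, contributing 30 each; the remaining 5 contribute 0. Total contributed: 120.
Xia keeps 30 and receives 7.4 × 120 × 3/48 = 55.50 from the reservoir fund, for a payoff of 85.50.

85.50 thousand dollars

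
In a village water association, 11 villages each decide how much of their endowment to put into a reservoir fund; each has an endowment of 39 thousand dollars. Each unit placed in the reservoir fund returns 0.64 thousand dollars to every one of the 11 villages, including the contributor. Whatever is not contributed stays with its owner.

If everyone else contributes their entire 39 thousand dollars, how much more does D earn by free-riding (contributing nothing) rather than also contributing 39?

Switching from a contribution of 39 to 0 lets D keep an extra 39 thousand dollars, but lowers the reservoir fund by 39, which costs D their own share of that drop: 0.64 × 39 = 24.96.
Net gain = 39 − 24.96 = 14.04. The private return per contributed unit (0.64) is below 1, so free-riding is indeed the best response regardless of what the others do.

14.04 thousand dollars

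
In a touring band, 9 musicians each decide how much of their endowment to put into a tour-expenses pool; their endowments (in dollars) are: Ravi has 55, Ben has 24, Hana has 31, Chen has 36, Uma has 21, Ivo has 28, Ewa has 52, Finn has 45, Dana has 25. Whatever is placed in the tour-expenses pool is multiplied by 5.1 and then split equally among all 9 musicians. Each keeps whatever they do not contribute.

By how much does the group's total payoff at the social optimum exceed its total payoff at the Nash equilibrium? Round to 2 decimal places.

1299.70 dollars

The private return per contributed unit is 5.1/9 = 0.5667 < 1 for every player regardless of endowment, so the Nash equilibrium is zero contribution and the group total is Σ E_j = 55 + 24 + 31 + 36 + 21 + 28 + 52 + 45 + 25 = 317.
Each contributed unit returns 5.100 to the group, so the social optimum is full contribution by everyone: group total = 5.100 × 317 = 1616.70.
Efficiency loss = (5.100 − 1) × 317 = 1299.70.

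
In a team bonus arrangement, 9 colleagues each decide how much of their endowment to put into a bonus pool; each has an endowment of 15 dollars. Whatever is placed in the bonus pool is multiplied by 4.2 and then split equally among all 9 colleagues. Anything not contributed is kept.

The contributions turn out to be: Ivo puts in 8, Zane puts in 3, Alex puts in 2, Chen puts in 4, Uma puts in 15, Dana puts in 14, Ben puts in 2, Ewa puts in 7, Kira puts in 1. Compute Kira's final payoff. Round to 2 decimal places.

40.13 dollars

Total contributed: 8 + 3 + 2 + 4 + 15 + 14 + 2 + 7 + 1 = 56.
Each receives 4.2 × 56 / 9 = 26.13 from the bonus pool.
Kira keeps 15 − 1 = 14, so Kira's payoff is 14 + 26.13 = 40.13.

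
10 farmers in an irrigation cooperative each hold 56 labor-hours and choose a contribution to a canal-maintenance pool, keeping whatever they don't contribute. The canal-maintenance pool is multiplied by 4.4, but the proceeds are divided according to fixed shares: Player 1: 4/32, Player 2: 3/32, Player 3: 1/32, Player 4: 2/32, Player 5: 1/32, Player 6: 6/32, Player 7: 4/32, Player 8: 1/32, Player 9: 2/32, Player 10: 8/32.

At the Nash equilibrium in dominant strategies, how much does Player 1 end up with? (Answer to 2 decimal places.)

Player j's private return per contributed unit is 4.4 × (j's share). Contributing is weakly dominant for j when that share is at least 1/4.4 = 0.2273, and contributing 0 is dominant otherwise.
The only share above 0.2273 is Player 10's 8/32, contributing 56; the remaining 9 contribute 0. Total contributed: 56.
Player 1 keeps 56 and receives 4.4 × 56 × 4/32 = 30.80 from the canal-maintenance pool, for a payoff of 86.80.

86.80 labor-hours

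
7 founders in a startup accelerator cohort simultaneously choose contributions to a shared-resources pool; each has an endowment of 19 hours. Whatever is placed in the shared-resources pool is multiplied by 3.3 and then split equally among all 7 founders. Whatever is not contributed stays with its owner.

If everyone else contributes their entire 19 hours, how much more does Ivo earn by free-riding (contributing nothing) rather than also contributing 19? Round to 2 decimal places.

10.04 hours

Switching from a contribution of 19 to 0 lets Ivo keep an extra 19 hours, but lowers the shared-resources pool by 19, which costs Ivo their own share of that drop: 3.3/7 × 19 = 8.96.
Net gain = 19 − 8.96 = 10.04. The private return per contributed unit (0.4714) is below 1, so free-riding is indeed the best response regardless of what the others do.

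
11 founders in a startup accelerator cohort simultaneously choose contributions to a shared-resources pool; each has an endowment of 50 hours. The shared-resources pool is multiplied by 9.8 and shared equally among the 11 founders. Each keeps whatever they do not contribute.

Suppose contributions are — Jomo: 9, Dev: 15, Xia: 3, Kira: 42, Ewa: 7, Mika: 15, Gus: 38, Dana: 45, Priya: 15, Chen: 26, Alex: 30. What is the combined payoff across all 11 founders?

Total contributed: 9 + 15 + 3 + 42 + 7 + 15 + 38 + 45 + 15 + 26 + 30 = 245; total kept: 11 × 50 − 245 = 305.
The shared-resources pool pays out 9.8 × 245 = 2401.00 in aggregate.
Group total = 305 + 2401.00 = 2706.00.

2706.00 hours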